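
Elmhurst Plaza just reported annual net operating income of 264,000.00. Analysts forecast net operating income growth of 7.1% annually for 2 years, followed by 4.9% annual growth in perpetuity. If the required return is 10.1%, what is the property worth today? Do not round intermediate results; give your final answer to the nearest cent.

5546033.54

D_1 = 282744.00000
D_2 = 302818.82400
Terminal value at year 2: TV = D_2×(1+g_2)/(r−g_2) = 317656.94638/0.052 = 6108787.43031
P_0 = D_1/(1+r)^1 + D_2/(1+r)^2 + TV/(1+r)^2
    = 256806.53951 + 249809.08612 + 5039417.91032 = 5546033.53595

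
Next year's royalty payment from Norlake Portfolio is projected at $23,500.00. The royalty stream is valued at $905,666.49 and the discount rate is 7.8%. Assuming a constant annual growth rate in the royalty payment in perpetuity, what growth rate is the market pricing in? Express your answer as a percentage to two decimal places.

5.21%

P = D₁/(r−g) ⇒ g = r − D₁/P = 0.078 − $23,500.00/$905,666.49 = 0.052052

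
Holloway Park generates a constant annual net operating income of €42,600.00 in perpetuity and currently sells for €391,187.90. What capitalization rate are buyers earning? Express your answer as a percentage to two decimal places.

10.89%

P = C/r ⇒ r = C/P = €42,600.00/€391,187.90 = 0.108899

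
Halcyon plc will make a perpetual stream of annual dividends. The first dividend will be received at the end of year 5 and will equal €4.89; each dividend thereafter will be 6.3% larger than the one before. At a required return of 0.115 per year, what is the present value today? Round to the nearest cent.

€60.84

Value at end of year 4: C₁ / (r − g) = €4.89 / (0.115 − 0.063) = €94.0385
Discount to today: PV = €94.0385 / (1 + 0.115)^4 = €94.0385 / 1.545608 = €60.84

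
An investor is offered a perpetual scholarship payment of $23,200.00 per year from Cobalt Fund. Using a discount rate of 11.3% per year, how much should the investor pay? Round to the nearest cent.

Level perpetuity: PV = C / r = $23,200.00 / 0.113 = $205,309.73

$205309.73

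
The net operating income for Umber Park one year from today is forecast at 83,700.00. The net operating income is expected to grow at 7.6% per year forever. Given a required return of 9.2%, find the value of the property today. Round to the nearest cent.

5231250.00

Growing perpetuity: P = D₁ / (r − g) = 83,700.0000 / (0.092 − 0.076) = 5,231,250.00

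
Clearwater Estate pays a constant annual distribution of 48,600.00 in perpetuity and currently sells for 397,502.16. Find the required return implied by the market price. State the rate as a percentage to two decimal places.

12.23%

P = C/r ⇒ r = C/P = 48,600.00/397,502.16 = 0.122263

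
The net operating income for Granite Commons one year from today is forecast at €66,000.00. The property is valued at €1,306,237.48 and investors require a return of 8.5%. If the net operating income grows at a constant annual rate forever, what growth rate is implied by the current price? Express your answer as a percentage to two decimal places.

3.45%

P = D₁/(r−g) ⇒ g = r − D₁/P = 0.085 − €66,000.00/€1,306,237.48 = 0.034473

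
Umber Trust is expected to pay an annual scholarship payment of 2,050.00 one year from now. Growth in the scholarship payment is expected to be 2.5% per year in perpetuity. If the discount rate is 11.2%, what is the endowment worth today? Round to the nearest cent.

23563.22

Growing perpetuity: P = D₁ / (r − g) = 2,050.0000 / (0.112 − 0.025) = 23,563.22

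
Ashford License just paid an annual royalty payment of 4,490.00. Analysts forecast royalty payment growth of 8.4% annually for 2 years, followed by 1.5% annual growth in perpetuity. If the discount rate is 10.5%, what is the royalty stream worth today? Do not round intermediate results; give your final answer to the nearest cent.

D_1 = 4867.16000
D_2 = 5276.00144
Terminal value at year 2: TV = D_2×(1+g_2)/(r−g_2) = 5355.14146/0.09 = 59501.57180
P_0 = D_1/(1+r)^1 + D_2/(1+r)^2 + TV/(1+r)^2
    = 4404.66968 + 4320.96103 + 48730.83827 = 57456.46898

57456.47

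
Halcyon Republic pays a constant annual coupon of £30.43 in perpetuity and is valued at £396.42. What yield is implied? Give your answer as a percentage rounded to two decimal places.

P = C/r ⇒ r = C/P = £30.43/£396.42 = 0.076762

7.68%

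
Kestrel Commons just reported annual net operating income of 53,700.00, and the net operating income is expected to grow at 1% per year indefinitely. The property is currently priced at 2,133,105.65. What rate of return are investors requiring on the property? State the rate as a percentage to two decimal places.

3.54%

D₁ = 53,700.00 × 1.01 = 54,237.0000
P = D₁/(r − g) ⇒ r = D₁/P + g = 54,237.0000/2,133,105.65 + 0.01 = 0.025426 + 0.01 = 0.035426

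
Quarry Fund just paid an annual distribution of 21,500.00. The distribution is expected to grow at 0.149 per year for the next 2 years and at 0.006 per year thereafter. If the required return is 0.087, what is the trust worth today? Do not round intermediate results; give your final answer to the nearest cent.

D_1 = 24703.50000
D_2 = 28384.32150
Terminal value at year 2: TV = D_2×(1+g_2)/(r−g_2) = 28554.62743/0.081 = 352526.26456
P_0 = D_1/(1+r)^1 + D_2/(1+r)^2 + TV/(1+r)^2
    = 22726.31095 + 24022.56787 + 298354.36149 = 345103.24031

345103.24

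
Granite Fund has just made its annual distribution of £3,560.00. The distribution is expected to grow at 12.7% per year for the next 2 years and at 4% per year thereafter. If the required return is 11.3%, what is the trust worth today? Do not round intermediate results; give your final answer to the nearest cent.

£59256.66

D_1 = 4012.12000
D_2 = 4521.65924
Terminal value at year 2: TV = D_2×(1+g_2)/(r−g_2) = 4702.52561/0.073 = 64418.15904
P_0 = D_1/(1+r)^1 + D_2/(1+r)^2 + TV/(1+r)^2
    = 3604.77987 + 3650.12302 + 52001.75258 = 59256.65547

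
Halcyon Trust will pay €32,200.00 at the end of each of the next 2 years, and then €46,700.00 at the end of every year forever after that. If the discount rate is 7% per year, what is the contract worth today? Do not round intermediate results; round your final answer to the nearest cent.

PV of 2-year annuity: €32,200.00 × [1 − (1+0.07)^−2] / 0.07 = 58218.18499
Perpetuity value at year 2: €46,700.00 / 0.07 = 667142.85714
PV of perpetuity: 667142.85714 / (1+0.07)^2 = 582708.40872
Total PV = 58218.18499 + 582708.40872 = 640926.59371

€640926.59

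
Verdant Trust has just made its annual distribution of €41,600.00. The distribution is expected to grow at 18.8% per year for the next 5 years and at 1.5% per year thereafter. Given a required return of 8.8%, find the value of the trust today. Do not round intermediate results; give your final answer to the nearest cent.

D_1 = 49420.80000
D_2 = 58711.91040
D_3 = 69749.74956
D_4 = 82862.70247
D_5 = 98440.89054
Terminal value at year 5: TV = D_5×(1+g_2)/(r−g_2) = 99917.50389/0.073 = 1368732.93006
P_0 = D_1/(1+r)^1 + D_2/(1+r)^2 + D_3/(1+r)^3 + D_4/(1+r)^4 + D_5/(1+r)^5 + TV/(1+r)^5
    = 45423.52941 + 49598.48616 + 54157.17055 + 59134.85167 + 64570.04024 + 897788.91563 = 1170672.99366

€1170672.99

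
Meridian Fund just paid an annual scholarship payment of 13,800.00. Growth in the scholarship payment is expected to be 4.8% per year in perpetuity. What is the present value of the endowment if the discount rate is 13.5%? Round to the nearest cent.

166234.48

D₁ = D₀ × (1 + g) = 13,800.00 × 1.048 = 14,462.4000
Growing perpetuity: P = D₁ / (r − g) = 14,462.4000 / (0.135 − 0.048) = 166,234.48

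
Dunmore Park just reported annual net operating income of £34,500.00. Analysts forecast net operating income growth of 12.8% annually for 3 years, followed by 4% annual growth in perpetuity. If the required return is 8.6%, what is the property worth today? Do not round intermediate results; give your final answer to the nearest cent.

£985756.17

D_1 = 38916.00000
D_2 = 43897.24800
D_3 = 49516.09574
Terminal value at year 3: TV = D_3×(1+g_2)/(r−g_2) = 51496.73957/0.046 = 1119494.33856
P_0 = D_1/(1+r)^1 + D_2/(1+r)^2 + D_3/(1+r)^3 + TV/(1+r)^3
    = 35834.25414 + 37220.10928 + 38659.56102 + 874042.24906 = 985756.17350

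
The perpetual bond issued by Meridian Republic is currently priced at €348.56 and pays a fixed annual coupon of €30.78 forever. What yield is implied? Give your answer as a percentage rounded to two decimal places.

8.83%

P = C/r ⇒ r = C/P = €30.78/€348.56 = 0.088306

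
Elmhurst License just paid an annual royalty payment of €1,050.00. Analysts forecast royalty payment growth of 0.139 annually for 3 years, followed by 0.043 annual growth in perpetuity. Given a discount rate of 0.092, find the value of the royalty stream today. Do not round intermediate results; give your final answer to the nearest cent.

D_1 = 1195.95000
D_2 = 1362.18705
D_3 = 1551.53105
Terminal value at year 3: TV = D_3×(1+g_2)/(r−g_2) = 1618.24689/0.049 = 33025.44663
P_0 = D_1/(1+r)^1 + D_2/(1+r)^2 + D_3/(1+r)^3 + TV/(1+r)^3
    = 1095.19231 + 1142.32971 + 1191.49591 + 25361.84153 = 28790.85945

€28790.86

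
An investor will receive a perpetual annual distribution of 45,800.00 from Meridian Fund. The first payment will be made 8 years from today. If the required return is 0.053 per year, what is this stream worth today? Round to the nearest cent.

601992.40

Value at end of year 7: C / r = 45,800.00 / 0.053 = 864,150.9434
Discount to today: PV = 864,150.9434 / (1 + 0.053)^7 = 864,150.9434 / 1.435485 = 601,992.40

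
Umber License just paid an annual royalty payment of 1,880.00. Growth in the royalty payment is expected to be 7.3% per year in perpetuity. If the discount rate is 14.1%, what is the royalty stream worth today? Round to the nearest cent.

D₁ = D₀ × (1 + g) = 1,880.00 × 1.073 = 2,017.2400
Growing perpetuity: P = D₁ / (r − g) = 2,017.2400 / (0.141 − 0.073) = 29,665.29

29665.29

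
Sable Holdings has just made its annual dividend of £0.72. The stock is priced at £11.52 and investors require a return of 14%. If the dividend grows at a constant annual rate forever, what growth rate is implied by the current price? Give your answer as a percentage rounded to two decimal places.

7.29%

P = D₀(1+g)/(r−g) ⇒ P(r−g) = D₀(1+g) ⇒ g(P+D₀) = P·r − D₀
g = (P·r − D₀)/(P + D₀) = (£11.52×0.14 − £0.72) / (£11.52 + £0.72) = 0.072941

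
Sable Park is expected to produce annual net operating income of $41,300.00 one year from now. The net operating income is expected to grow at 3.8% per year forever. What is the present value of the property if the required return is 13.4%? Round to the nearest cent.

$430208.33

Growing perpetuity: P = D₁ / (r − g) = $41,300.0000 / (0.134 − 0.038) = $430,208.33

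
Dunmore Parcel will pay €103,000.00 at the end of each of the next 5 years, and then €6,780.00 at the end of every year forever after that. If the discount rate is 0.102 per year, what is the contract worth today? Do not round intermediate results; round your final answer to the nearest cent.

PV of 5-year annuity: €103,000.00 × [1 − (1+0.102)^−5] / 0.102 = 388464.25452
Perpetuity value at year 5: €6,780.00 / 0.102 = 66470.58824
PV of perpetuity: 66470.58824 / (1+0.102)^5 = 40899.83439
Total PV = 388464.25452 + 40899.83439 = 429364.08891

€429364.09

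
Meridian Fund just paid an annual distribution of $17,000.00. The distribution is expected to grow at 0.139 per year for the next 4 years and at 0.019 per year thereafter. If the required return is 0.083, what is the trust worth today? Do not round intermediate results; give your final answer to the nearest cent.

$408406.38

D_1 = 19363.00000
D_2 = 22054.45700
D_3 = 25120.02652
D_4 = 28611.71021
Terminal value at year 4: TV = D_4×(1+g_2)/(r−g_2) = 29155.33270/0.064 = 455552.07350
P_0 = D_1/(1+r)^1 + D_2/(1+r)^2 + D_3/(1+r)^3 + D_4/(1+r)^4 + TV/(1+r)^4
    = 17879.03970 + 18803.53299 + 19775.83017 + 20798.40310 + 331149.57440 = 408406.38036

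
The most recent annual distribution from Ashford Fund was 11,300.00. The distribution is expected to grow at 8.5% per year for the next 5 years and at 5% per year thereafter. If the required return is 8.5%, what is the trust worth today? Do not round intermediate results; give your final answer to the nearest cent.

395500.00

D_1 = 12260.50000
D_2 = 13302.64250
D_3 = 14433.36711
D_4 = 15660.20332
D_5 = 16991.32060
Terminal value at year 5: TV = D_5×(1+g_2)/(r−g_2) = 17840.88663/0.035 = 509739.61797
P_0 = D_1/(1+r)^1 + D_2/(1+r)^2 + D_3/(1+r)^3 + D_4/(1+r)^4 + D_5/(1+r)^5 + TV/(1+r)^5
    = 11300.00000 + 11300.00000 + 11300.00000 + 11300.00000 + 11300.00000 + 339000.00000 = 395500.00000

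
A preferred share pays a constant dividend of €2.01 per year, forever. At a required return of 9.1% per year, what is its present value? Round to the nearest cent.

€22.09

Level perpetuity: PV = C / r = €2.01 / 0.091 = €22.09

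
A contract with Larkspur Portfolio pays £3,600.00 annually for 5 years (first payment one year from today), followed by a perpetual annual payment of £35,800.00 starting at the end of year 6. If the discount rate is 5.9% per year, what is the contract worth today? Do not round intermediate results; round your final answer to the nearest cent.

PV of 5-year annuity: £3,600.00 × [1 − (1+0.059)^−5] / 0.059 = 15205.85247
Perpetuity value at year 5: £35,800.00 / 0.059 = 606779.66102
PV of perpetuity: 606779.66102 / (1+0.059)^5 = 455565.90591
Total PV = 15205.85247 + 455565.90591 = 470771.75838

£470771.76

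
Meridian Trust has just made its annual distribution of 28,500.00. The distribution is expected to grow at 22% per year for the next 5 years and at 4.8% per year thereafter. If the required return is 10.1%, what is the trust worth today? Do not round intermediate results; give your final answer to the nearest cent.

1137368.43

D_1 = 34770.00000
D_2 = 42419.40000
D_3 = 51751.66800
D_4 = 63137.03496
D_5 = 77027.18265
Terminal value at year 5: TV = D_5×(1+g_2)/(r−g_2) = 80724.48742/0.053 = 1523103.53620
P_0 = D_1/(1+r)^1 + D_2/(1+r)^2 + D_3/(1+r)^3 + D_4/(1+r)^4 + D_5/(1+r)^5 + TV/(1+r)^5
    = 31580.38147 + 34993.70154 + 38775.94539 + 42966.98763 + 47611.01263 + 941440.40073 = 1137368.42939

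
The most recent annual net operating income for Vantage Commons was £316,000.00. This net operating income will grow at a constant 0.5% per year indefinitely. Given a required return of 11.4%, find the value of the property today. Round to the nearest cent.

D₁ = D₀ × (1 + g) = £316,000.00 × 1.005 = £317,580.0000
Growing perpetuity: P = D₁ / (r − g) = £317,580.0000 / (0.114 − 0.005) = £2,913,577.98

£2913577.98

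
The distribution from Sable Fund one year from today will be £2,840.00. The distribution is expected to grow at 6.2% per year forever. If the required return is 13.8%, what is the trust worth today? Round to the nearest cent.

£37368.42

Growing perpetuity: P = D₁ / (r − g) = £2,840.0000 / (0.138 − 0.062) = £37,368.42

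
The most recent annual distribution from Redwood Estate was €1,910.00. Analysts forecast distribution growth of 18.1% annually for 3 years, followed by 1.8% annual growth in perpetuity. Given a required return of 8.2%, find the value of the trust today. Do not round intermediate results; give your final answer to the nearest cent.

D_1 = 2255.71000
D_2 = 2663.99351
D_3 = 3146.17634
Terminal value at year 3: TV = D_3×(1+g_2)/(r−g_2) = 3202.80751/0.064 = 50043.86733
P_0 = D_1/(1+r)^1 + D_2/(1+r)^2 + D_3/(1+r)^3 + TV/(1+r)^3
    = 2084.75970 + 2275.50944 + 2483.71224 + 39506.54784 = 46350.52922

€46350.53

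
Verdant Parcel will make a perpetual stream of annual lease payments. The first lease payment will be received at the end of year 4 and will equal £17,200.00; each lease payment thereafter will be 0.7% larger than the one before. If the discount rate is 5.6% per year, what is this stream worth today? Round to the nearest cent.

£298085.34

Value at end of year 3: C₁ / (r − g) = £17,200.00 / (0.056 − 0.007) = £351,020.4082
Discount to today: PV = £351,020.4082 / (1 + 0.056)^3 = £351,020.4082 / 1.177584 = £298,085.34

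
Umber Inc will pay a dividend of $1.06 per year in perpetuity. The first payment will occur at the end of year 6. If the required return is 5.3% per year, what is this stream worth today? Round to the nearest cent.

$15.45

Value at end of year 5: C / r = $1.06 / 0.053 = $20.0000
Discount to today: PV = $20.0000 / (1 + 0.053)^5 = $20.0000 / 1.294619 = $15.45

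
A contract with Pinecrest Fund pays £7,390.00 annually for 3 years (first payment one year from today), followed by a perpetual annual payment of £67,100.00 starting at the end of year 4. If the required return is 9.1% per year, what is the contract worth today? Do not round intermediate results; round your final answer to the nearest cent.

£586488.00

PV of 3-year annuity: £7,390.00 × [1 − (1+0.091)^−3] / 0.091 = 18672.97907
Perpetuity value at year 3: £67,100.00 / 0.091 = 737362.63736
PV of perpetuity: 737362.63736 / (1+0.091)^3 = 567815.01956
Total PV = 18672.97907 + 567815.01956 = 586487.99863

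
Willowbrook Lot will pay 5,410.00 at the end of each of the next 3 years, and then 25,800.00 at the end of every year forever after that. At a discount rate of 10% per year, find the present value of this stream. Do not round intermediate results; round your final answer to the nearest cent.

PV of 3-year annuity: 5,410.00 × [1 − (1+0.1)^−3] / 0.1 = 13453.86927
Perpetuity value at year 3: 25,800.00 / 0.1 = 258000.00000
PV of perpetuity: 258000.00000 / (1+0.1)^3 = 193839.21863
Total PV = 13453.86927 + 193839.21863 = 207293.08790

207293.09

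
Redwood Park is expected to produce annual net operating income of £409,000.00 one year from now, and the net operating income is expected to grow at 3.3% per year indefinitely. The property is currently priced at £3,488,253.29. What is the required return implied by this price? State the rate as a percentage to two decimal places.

P = D₁/(r − g) ⇒ r = D₁/P + g = £409,000.0000/£3,488,253.29 + 0.033 = 0.117251 + 0.033 = 0.150251

15.03%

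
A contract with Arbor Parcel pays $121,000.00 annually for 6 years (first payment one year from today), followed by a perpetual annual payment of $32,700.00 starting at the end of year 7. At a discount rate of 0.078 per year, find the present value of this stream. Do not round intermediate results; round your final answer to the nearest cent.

PV of 6-year annuity: $121,000.00 × [1 − (1+0.078)^−6] / 0.078 = 562778.57140
Perpetuity value at year 6: $32,700.00 / 0.078 = 419230.76923
PV of perpetuity: 419230.76923 / (1+0.078)^6 = 267141.02307
Total PV = 562778.57140 + 267141.02307 = 829919.59448

$829919.59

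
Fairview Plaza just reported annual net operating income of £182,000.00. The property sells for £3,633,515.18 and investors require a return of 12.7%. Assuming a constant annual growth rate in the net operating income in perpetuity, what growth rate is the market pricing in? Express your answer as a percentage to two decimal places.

7.32%

P = D₀(1+g)/(r−g) ⇒ P(r−g) = D₀(1+g) ⇒ g(P+D₀) = P·r − D₀
g = (P·r − D₀)/(P + D₀) = (£3,633,515.18×0.127 − £182,000.00) / (£3,633,515.18 + £182,000.00) = 0.073242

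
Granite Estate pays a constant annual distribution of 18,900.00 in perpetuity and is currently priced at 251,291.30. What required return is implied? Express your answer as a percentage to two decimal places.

P = C/r ⇒ r = C/P = 18,900.00/251,291.30 = 0.075212

7.52%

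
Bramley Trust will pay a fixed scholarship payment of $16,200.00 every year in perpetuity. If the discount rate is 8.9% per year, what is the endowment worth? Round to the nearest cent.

Level perpetuity: PV = C / r = $16,200.00 / 0.089 = $182,022.47

$182022.47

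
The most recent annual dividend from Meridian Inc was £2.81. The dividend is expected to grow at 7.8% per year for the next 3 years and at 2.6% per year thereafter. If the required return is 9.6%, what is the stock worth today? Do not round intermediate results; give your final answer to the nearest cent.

£47.35

D_1 = 3.02918
D_2 = 3.26546
D_3 = 3.52016
Terminal value at year 3: TV = D_3×(1+g_2)/(r−g_2) = 3.61169/0.07 = 51.59551
P_0 = D_1/(1+r)^1 + D_2/(1+r)^2 + D_3/(1+r)^3 + TV/(1+r)^3
    = 2.76385 + 2.71846 + 2.67381 + 39.19045 = 47.34657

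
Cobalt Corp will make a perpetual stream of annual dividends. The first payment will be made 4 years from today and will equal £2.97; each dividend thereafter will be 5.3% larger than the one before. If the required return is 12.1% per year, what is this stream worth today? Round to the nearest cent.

£31.00

Value at end of year 3: C₁ / (r − g) = £2.97 / (0.121 − 0.053) = £43.6765
Discount to today: PV = £43.6765 / (1 + 0.121)^3 = £43.6765 / 1.408695 = £31.00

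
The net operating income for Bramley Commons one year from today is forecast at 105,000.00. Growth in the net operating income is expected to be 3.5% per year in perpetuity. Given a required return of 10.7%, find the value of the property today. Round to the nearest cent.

Growing perpetuity: P = D₁ / (r − g) = 105,000.0000 / (0.107 − 0.035) = 1,458,333.33

1458333.33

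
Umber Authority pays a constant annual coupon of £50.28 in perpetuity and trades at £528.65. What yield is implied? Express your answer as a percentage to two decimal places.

9.51%

P = C/r ⇒ r = C/P = £50.28/£528.65 = 0.095110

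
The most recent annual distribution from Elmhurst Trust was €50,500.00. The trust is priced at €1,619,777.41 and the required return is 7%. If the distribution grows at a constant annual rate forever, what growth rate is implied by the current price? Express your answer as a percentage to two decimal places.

3.76%

P = D₀(1+g)/(r−g) ⇒ P(r−g) = D₀(1+g) ⇒ g(P+D₀) = P·r − D₀
g = (P·r − D₀)/(P + D₀) = (€1,619,777.41×0.07 − €50,500.00) / (€1,619,777.41 + €50,500.00) = 0.037649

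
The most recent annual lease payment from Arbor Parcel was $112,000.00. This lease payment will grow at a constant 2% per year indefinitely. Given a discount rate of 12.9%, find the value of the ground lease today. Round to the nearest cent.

$1048073.39

D₁ = D₀ × (1 + g) = $112,000.00 × 1.02 = $114,240.0000
Growing perpetuity: P = D₁ / (r − g) = $114,240.0000 / (0.129 − 0.02) = $1,048,073.39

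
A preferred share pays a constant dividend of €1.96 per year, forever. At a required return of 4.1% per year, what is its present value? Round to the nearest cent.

€47.80

Level perpetuity: PV = C / r = €1.96 / 0.041 = €47.80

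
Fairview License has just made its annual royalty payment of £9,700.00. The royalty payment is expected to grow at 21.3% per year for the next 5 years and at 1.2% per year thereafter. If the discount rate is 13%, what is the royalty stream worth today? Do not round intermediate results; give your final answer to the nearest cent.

£178865.16

D_1 = 11766.10000
D_2 = 14272.27930
D_3 = 17312.27479
D_4 = 20999.78932
D_5 = 25472.74445
Terminal value at year 5: TV = D_5×(1+g_2)/(r−g_2) = 25778.41738/0.118 = 218461.16424
P_0 = D_1/(1+r)^1 + D_2/(1+r)^2 + D_3/(1+r)^3 + D_4/(1+r)^4 + D_5/(1+r)^5 + TV/(1+r)^5
    = 10412.47788 + 11177.28820 + 11998.27485 + 12879.56407 + 13825.58515 + 118571.96752 = 178865.15766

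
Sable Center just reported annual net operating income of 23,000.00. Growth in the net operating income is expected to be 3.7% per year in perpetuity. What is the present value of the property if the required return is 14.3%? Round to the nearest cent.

225009.43

D₁ = D₀ × (1 + g) = 23,000.00 × 1.037 = 23,851.0000
Growing perpetuity: P = D₁ / (r − g) = 23,851.0000 / (0.143 − 0.037) = 225,009.43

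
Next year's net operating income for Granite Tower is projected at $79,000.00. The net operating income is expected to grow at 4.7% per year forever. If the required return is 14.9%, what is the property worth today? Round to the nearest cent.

$774509.80

Growing perpetuity: P = D₁ / (r − g) = $79,000.0000 / (0.149 − 0.047) = $774,509.80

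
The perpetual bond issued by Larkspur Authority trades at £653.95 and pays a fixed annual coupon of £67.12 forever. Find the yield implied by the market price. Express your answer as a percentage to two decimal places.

10.26%

P = C/r ⇒ r = C/P = £67.12/£653.95 = 0.102638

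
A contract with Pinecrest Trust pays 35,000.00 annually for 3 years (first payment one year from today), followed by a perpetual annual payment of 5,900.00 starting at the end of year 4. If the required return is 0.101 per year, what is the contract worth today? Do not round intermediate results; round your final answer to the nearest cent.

PV of 3-year annuity: 35,000.00 × [1 − (1+0.101)^−3] / 0.101 = 86886.81371
Perpetuity value at year 3: 5,900.00 / 0.101 = 58415.84158
PV of perpetuity: 58415.84158 / (1+0.101)^3 = 43769.20727
Total PV = 86886.81371 + 43769.20727 = 130656.02099

130656.02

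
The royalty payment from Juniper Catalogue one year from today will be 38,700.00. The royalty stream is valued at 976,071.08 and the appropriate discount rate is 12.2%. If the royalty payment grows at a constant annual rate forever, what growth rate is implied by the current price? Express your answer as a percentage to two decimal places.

8.24%

P = D₁/(r−g) ⇒ g = r − D₁/P = 0.122 − 38,700.00/976,071.08 = 0.082351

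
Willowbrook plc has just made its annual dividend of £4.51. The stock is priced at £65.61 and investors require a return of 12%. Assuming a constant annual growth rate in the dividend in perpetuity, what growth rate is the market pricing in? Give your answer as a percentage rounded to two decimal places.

P = D₀(1+g)/(r−g) ⇒ P(r−g) = D₀(1+g) ⇒ g(P+D₀) = P·r − D₀
g = (P·r − D₀)/(P + D₀) = (£65.61×0.12 − £4.51) / (£65.61 + £4.51) = 0.047963

4.80%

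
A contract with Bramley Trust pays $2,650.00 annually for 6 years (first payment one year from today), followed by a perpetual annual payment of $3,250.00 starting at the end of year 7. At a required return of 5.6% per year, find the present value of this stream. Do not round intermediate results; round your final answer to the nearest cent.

PV of 6-year annuity: $2,650.00 × [1 − (1+0.056)^−6] / 0.056 = 13196.29675
Perpetuity value at year 6: $3,250.00 / 0.056 = 58035.71429
PV of perpetuity: 58035.71429 / (1+0.056)^6 = 41851.57677
Total PV = 13196.29675 + 41851.57677 = 55047.87351

$55047.87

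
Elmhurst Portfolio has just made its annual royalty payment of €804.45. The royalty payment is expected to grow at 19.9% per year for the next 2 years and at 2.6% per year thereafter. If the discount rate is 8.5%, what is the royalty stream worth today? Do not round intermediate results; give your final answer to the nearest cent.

€18954.71

D_1 = 964.53555
D_2 = 1156.47812
Terminal value at year 2: TV = D_2×(1+g_2)/(r−g_2) = 1186.54656/0.059 = 20110.95857
P_0 = D_1/(1+r)^1 + D_2/(1+r)^2 + TV/(1+r)^2
    = 888.97286 + 982.37646 + 17083.36008 = 18954.70939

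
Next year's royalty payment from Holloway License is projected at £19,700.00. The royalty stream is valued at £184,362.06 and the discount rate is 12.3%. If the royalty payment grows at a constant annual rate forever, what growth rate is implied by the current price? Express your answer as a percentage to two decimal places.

1.61%

P = D₁/(r−g) ⇒ g = r − D₁/P = 0.123 − £19,700.00/£184,362.06 = 0.016145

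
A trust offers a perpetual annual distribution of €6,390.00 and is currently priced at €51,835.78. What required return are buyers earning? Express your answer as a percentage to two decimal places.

P = C/r ⇒ r = C/P = €6,390.00/€51,835.78 = 0.123274

12.33%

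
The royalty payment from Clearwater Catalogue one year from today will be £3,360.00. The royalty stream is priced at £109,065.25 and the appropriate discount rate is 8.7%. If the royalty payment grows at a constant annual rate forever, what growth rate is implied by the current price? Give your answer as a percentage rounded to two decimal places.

5.62%

P = D₁/(r−g) ⇒ g = r − D₁/P = 0.087 − £3,360.00/£109,065.25 = 0.056193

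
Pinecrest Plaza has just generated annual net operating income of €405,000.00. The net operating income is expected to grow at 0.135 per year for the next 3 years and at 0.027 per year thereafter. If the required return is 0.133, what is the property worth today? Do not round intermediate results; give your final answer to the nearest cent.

D_1 = 459675.00000
D_2 = 521731.12500
D_3 = 592164.82688
Terminal value at year 3: TV = D_3×(1+g_2)/(r−g_2) = 608153.27720/0.106 = 5737295.06793
P_0 = D_1/(1+r)^1 + D_2/(1+r)^2 + D_3/(1+r)^3 + TV/(1+r)^3
    = 405714.91615 + 406431.09429 + 407148.53665 + 3944731.57676 = 5164026.12385

€5164026.12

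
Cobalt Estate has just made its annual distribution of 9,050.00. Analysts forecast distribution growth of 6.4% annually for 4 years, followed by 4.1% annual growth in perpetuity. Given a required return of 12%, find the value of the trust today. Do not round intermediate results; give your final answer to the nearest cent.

129028.61

D_1 = 9629.20000
D_2 = 10245.46880
D_3 = 10901.17880
D_4 = 11598.85425
Terminal value at year 4: TV = D_4×(1+g_2)/(r−g_2) = 12074.40727/0.079 = 152840.59836
P_0 = D_1/(1+r)^1 + D_2/(1+r)^2 + D_3/(1+r)^3 + D_4/(1+r)^4 + TV/(1+r)^4
    = 8597.50000 + 8167.62500 + 7759.24375 + 7371.28156 + 97132.96337 = 129028.61369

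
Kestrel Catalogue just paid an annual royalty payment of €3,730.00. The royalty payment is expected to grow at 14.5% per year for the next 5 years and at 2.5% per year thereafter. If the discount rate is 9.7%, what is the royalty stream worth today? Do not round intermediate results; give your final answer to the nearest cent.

D_1 = 4270.85000
D_2 = 4890.12325
D_3 = 5599.19112
D_4 = 6411.07383
D_5 = 7340.67954
Terminal value at year 5: TV = D_5×(1+g_2)/(r−g_2) = 7524.19653/0.072 = 104502.72956
P_0 = D_1/(1+r)^1 + D_2/(1+r)^2 + D_3/(1+r)^3 + D_4/(1+r)^4 + D_5/(1+r)^5 + TV/(1+r)^5
    = 3893.20875 + 4063.55881 + 4241.36266 + 4426.94645 + 4620.65057 + 65780.09499 = 87025.82224

€87025.82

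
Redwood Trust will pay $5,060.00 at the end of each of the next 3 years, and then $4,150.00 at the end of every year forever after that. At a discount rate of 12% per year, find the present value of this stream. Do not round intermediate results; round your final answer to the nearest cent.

$36769.00

PV of 3-year annuity: $5,060.00 × [1 − (1+0.12)^−3] / 0.12 = 12153.26622
Perpetuity value at year 3: $4,150.00 / 0.12 = 34583.33333
PV of perpetuity: 34583.33333 / (1+0.12)^3 = 24615.73357
Total PV = 12153.26622 + 24615.73357 = 36768.99979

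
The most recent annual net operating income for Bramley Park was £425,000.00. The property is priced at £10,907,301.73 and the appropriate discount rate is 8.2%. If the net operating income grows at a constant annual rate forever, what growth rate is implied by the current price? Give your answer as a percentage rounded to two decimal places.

4.14%

P = D₀(1+g)/(r−g) ⇒ P(r−g) = D₀(1+g) ⇒ g(P+D₀) = P·r − D₀
g = (P·r − D₀)/(P + D₀) = (£10,907,301.73×0.082 − £425,000.00) / (£10,907,301.73 + £425,000.00) = 0.041421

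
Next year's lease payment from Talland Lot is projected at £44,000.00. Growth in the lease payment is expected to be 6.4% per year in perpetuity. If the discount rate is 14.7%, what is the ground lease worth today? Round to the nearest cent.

£530120.48

Growing perpetuity: P = D₁ / (r − g) = £44,000.0000 / (0.147 − 0.064) = £530,120.48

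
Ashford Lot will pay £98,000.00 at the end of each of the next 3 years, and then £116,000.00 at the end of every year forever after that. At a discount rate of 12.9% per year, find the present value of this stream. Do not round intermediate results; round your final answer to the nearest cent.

£856651.79

PV of 3-year annuity: £98,000.00 × [1 − (1+0.129)^−3] / 0.129 = 231786.42463
Perpetuity value at year 3: £116,000.00 / 0.129 = 899224.80620
PV of perpetuity: 899224.80620 / (1+0.129)^3 = 624865.36481
Total PV = 231786.42463 + 624865.36481 = 856651.78943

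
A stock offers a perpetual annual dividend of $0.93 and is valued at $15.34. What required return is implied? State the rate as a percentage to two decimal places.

6.06%

P = C/r ⇒ r = C/P = $0.93/$15.34 = 0.060626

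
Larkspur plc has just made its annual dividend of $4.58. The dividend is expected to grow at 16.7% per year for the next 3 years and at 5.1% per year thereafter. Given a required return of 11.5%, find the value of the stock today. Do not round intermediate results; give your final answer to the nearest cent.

D_1 = 5.34486
D_2 = 6.23745
D_3 = 7.27911
Terminal value at year 3: TV = D_3×(1+g_2)/(r−g_2) = 7.65034/0.064 = 119.53657
P_0 = D_1/(1+r)^1 + D_2/(1+r)^2 + D_3/(1+r)^3 + TV/(1+r)^3
    = 4.79360 + 5.01715 + 5.25114 + 86.23353 = 101.29542

$101.30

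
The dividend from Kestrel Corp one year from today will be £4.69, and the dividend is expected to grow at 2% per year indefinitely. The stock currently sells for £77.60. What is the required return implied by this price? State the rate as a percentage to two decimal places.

8.04%

P = D₁/(r − g) ⇒ r = D₁/P + g = £4.6900/£77.60 + 0.02 = 0.060438 + 0.02 = 0.080438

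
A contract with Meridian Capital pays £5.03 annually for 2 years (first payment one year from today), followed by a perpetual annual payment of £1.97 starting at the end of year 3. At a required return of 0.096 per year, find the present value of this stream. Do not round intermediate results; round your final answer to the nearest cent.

PV of 2-year annuity: £5.03 × [1 − (1+0.096)^−2] / 0.096 = 8.77684
Perpetuity value at year 2: £1.97 / 0.096 = 20.52083
PV of perpetuity: 20.52083 / (1+0.096)^2 = 17.08338
Total PV = 8.77684 + 17.08338 = 25.86022

£25.86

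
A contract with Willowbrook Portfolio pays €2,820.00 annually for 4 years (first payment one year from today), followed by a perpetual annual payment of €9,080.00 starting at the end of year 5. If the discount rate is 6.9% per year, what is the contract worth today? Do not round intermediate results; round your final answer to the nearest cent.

PV of 4-year annuity: €2,820.00 × [1 − (1+0.069)^−4] / 0.069 = 9573.53901
Perpetuity value at year 4: €9,080.00 / 0.069 = 131594.20290
PV of perpetuity: 131594.20290 / (1+0.069)^4 = 100768.76523
Total PV = 9573.53901 + 100768.76523 = 110342.30424

€110342.30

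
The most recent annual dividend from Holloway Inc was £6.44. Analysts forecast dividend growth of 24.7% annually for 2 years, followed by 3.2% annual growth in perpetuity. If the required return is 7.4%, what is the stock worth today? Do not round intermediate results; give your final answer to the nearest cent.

D_1 = 8.03068
D_2 = 10.01426
Terminal value at year 2: TV = D_2×(1+g_2)/(r−g_2) = 10.33471/0.042 = 246.06462
P_0 = D_1/(1+r)^1 + D_2/(1+r)^2 + TV/(1+r)^2
    = 7.47736 + 8.68181 + 213.32444 = 229.48361

£229.48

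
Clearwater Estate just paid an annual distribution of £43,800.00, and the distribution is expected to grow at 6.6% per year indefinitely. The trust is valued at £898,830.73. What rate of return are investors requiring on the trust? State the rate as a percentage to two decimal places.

11.79%

D₁ = £43,800.00 × 1.066 = £46,690.8000
P = D₁/(r − g) ⇒ r = D₁/P + g = £46,690.8000/£898,830.73 + 0.066 = 0.051946 + 0.066 = 0.117946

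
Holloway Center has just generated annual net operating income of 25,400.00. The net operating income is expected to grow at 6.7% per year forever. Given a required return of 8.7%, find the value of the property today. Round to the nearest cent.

D₁ = D₀ × (1 + g) = 25,400.00 × 1.067 = 27,101.8000
Growing perpetuity: P = D₁ / (r − g) = 27,101.8000 / (0.087 − 0.067) = 1,355,090.00

1355090.00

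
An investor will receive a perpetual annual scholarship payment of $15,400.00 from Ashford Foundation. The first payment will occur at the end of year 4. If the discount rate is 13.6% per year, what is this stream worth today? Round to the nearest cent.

Value at end of year 3: C / r = $15,400.00 / 0.136 = $113,235.2941
Discount to today: PV = $113,235.2941 / (1 + 0.136)^3 = $113,235.2941 / 1.466003 = $77,240.81

$77240.81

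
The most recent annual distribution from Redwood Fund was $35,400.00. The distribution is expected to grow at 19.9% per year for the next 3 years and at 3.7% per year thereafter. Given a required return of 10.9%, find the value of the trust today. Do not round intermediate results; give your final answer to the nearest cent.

$768724.70

D_1 = 42444.60000
D_2 = 50891.07540
D_3 = 61018.39940
Terminal value at year 3: TV = D_3×(1+g_2)/(r−g_2) = 63276.08018/0.072 = 878834.44698
P_0 = D_1/(1+r)^1 + D_2/(1+r)^2 + D_3/(1+r)^3 + TV/(1+r)^3
    = 38272.85843 + 41378.86137 + 44736.92947 + 644336.05361 = 768724.70288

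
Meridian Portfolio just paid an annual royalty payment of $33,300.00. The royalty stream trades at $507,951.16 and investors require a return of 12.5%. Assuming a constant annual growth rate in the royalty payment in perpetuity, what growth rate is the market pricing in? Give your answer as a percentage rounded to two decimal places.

5.58%

P = D₀(1+g)/(r−g) ⇒ P(r−g) = D₀(1+g) ⇒ g(P+D₀) = P·r − D₀
g = (P·r − D₀)/(P + D₀) = ($507,951.16×0.125 − $33,300.00) / ($507,951.16 + $33,300.00) = 0.055785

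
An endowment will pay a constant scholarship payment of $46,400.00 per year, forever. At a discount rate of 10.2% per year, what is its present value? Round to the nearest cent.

$454901.96

Level perpetuity: PV = C / r = $46,400.00 / 0.102 = $454,901.96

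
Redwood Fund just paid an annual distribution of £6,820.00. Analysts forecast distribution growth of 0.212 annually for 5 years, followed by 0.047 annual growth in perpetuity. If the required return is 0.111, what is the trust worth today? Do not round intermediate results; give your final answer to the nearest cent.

£216989.75

D_1 = 8265.84000
D_2 = 10018.19808
D_3 = 12142.05607
D_4 = 14716.17196
D_5 = 17836.00042
Terminal value at year 5: TV = D_5×(1+g_2)/(r−g_2) = 18674.29244/0.064 = 291785.81931
P_0 = D_1/(1+r)^1 + D_2/(1+r)^2 + D_3/(1+r)^3 + D_4/(1+r)^4 + D_5/(1+r)^5 + TV/(1+r)^5
    = 7440.00000 + 8116.36364 + 8854.21488 + 9659.14350 + 10537.24746 + 172382.78260 = 216989.75207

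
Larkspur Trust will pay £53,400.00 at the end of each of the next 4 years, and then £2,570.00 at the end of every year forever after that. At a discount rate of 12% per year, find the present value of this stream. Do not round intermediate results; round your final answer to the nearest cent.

PV of 4-year annuity: £53,400.00 × [1 − (1+0.12)^−4] / 0.12 = 162194.45511
Perpetuity value at year 4: £2,570.00 / 0.12 = 21416.66667
PV of perpetuity: 21416.66667 / (1+0.12)^4 = 13610.67885
Total PV = 162194.45511 + 13610.67885 = 175805.13396

£175805.13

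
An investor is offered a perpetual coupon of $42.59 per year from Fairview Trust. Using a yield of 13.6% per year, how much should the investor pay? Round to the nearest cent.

$313.16

Level perpetuity: PV = C / r = $42.59 / 0.136 = $313.16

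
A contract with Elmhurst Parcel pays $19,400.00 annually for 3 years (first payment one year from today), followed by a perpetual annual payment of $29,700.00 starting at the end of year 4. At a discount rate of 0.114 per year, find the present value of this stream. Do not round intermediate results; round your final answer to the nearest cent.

$235530.13

PV of 3-year annuity: $19,400.00 × [1 − (1+0.114)^−3] / 0.114 = 47080.18537
Perpetuity value at year 3: $29,700.00 / 0.114 = 260526.31579
PV of perpetuity: 260526.31579 / (1+0.114)^3 = 188449.94953
Total PV = 47080.18537 + 188449.94953 = 235530.13490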